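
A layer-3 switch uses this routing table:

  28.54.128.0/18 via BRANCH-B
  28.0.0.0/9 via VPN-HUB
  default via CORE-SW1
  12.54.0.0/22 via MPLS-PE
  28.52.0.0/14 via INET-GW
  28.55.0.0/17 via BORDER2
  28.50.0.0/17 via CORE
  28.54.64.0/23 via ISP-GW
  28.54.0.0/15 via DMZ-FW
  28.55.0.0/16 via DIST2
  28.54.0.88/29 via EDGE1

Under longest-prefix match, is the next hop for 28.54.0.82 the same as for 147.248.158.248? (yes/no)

28.54.0.82: longest match 28.54.0.0/15 -> DMZ-FW
147.248.158.248: longest match 0.0.0.0/0 -> CORE-SW1

no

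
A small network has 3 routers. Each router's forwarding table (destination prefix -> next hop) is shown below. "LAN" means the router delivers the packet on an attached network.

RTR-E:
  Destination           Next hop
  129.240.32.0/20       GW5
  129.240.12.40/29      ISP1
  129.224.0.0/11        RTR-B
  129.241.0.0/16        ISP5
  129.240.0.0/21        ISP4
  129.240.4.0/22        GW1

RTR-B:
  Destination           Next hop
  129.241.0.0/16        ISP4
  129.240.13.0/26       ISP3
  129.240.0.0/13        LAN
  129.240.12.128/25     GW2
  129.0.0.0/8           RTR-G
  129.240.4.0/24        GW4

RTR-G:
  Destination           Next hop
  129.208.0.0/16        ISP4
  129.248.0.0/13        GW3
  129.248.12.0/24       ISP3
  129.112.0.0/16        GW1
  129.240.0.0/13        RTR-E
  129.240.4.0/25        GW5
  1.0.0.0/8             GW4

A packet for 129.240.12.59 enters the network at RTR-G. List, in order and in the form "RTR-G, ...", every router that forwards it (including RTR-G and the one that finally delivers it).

At RTR-G: longest match for 129.240.12.59 is 129.240.0.0/13 -> RTR-E
At RTR-E: longest match for 129.240.12.59 is 129.224.0.0/11 -> RTR-B
At RTR-B: longest match for 129.240.12.59 is 129.240.0.0/13 -> LAN

RTR-G, RTR-E, RTR-B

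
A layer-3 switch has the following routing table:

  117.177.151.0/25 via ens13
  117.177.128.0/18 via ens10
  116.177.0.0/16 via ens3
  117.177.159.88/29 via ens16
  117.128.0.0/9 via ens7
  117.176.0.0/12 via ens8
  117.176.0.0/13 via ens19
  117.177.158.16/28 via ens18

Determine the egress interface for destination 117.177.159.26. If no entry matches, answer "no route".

Routes whose prefix contains 117.177.159.26:
  117.128.0.0/9 (117.128.0.0 - 117.255.255.255) -> ens7
  117.176.0.0/12 (117.176.0.0 - 117.191.255.255) -> ens8
  117.176.0.0/13 (117.176.0.0 - 117.183.255.255) -> ens19
  117.177.128.0/18 (117.177.128.0 - 117.177.191.255) -> ens10
More-specific entries that do NOT match:
  117.177.159.88/29 (117.177.159.88 - 117.177.159.95) does not contain 117.177.159.26
  117.177.158.16/28 (117.177.158.16 - 117.177.158.31) does not contain 117.177.159.26
  117.177.151.0/25 (117.177.151.0 - 117.177.151.127) does not contain 117.177.159.26
Longest matching prefix is /18 -> interface ens10.

ens10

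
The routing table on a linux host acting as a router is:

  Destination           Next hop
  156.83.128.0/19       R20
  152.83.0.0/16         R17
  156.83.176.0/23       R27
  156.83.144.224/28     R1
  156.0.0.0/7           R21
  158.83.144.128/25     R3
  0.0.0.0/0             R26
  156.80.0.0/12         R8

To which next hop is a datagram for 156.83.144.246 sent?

R20

Routes whose prefix contains 156.83.144.246:
  0.0.0.0/0 (default, matches everything) -> R26
  156.0.0.0/7 (156.0.0.0 - 157.255.255.255) -> R21
  156.80.0.0/12 (156.80.0.0 - 156.95.255.255) -> R8
  156.83.128.0/19 (156.83.128.0 - 156.83.159.255) -> R20
More-specific entries that do NOT match:
  156.83.144.224/28 (156.83.144.224 - 156.83.144.239) does not contain 156.83.144.246
  158.83.144.128/25 (158.83.144.128 - 158.83.144.255) does not contain 156.83.144.246
  156.83.176.0/23 (156.83.176.0 - 156.83.177.255) does not contain 156.83.144.246
Longest matching prefix is /19 -> next hop R20.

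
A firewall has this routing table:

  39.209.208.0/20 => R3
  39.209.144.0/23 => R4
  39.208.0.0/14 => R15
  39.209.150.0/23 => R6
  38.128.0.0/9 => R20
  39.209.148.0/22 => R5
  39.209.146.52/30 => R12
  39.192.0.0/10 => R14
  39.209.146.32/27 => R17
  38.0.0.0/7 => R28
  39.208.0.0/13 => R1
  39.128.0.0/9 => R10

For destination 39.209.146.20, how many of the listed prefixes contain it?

Prefixes containing 39.209.146.20:
  38.0.0.0/7 (38.0.0.0 - 39.255.255.255)
  39.128.0.0/9 (39.128.0.0 - 39.255.255.255)
  39.192.0.0/10 (39.192.0.0 - 39.255.255.255)
  39.208.0.0/13 (39.208.0.0 - 39.215.255.255)
  39.208.0.0/14 (39.208.0.0 - 39.211.255.255)
Total matching entries: 5.

5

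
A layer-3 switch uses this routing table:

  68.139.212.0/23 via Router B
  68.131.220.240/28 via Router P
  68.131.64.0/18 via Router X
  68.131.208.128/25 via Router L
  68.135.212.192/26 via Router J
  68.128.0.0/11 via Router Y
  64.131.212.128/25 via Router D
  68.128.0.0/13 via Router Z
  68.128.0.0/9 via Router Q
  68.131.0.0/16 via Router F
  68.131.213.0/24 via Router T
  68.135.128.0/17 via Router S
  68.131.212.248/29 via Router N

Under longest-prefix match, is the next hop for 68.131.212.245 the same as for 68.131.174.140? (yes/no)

68.131.212.245: longest match 68.131.0.0/16 -> Router F
68.131.174.140: longest match 68.131.0.0/16 -> Router F

yes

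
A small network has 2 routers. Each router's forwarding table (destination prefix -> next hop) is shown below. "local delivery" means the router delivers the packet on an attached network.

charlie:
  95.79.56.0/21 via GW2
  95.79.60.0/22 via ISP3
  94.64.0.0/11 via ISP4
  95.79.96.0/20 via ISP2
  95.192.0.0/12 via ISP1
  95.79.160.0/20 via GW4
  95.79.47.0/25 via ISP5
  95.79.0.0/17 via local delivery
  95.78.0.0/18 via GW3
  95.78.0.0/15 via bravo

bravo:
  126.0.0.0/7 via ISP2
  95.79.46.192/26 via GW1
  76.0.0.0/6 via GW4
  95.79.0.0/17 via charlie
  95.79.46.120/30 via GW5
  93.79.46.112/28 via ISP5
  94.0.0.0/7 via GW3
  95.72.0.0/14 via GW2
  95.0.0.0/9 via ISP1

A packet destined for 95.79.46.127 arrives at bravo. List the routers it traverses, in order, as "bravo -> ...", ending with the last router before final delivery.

At bravo: longest match for 95.79.46.127 is 95.79.0.0/17 -> charlie
At charlie: longest match for 95.79.46.127 is 95.79.0.0/17 -> local delivery

bravo -> charlie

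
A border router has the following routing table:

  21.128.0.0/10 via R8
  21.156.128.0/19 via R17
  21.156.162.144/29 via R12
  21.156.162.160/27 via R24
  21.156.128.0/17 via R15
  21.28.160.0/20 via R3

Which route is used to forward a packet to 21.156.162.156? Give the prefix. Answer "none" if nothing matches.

Entries matching 21.156.162.156:
  21.128.0.0/10 (21.128.0.0 - 21.191.255.255)
  21.156.128.0/17 (21.156.128.0 - 21.156.255.255)
Most specific is 21.156.128.0/17.

21.156.128.0/17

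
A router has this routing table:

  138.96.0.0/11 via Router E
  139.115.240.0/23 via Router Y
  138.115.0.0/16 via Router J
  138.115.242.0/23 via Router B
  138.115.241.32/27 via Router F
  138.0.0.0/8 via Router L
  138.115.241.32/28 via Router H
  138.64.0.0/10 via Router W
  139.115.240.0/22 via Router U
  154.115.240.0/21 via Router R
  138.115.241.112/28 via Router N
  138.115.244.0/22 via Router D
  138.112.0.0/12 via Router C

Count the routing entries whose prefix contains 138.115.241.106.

5

Prefixes containing 138.115.241.106:
  138.0.0.0/8 (138.0.0.0 - 138.255.255.255)
  138.64.0.0/10 (138.64.0.0 - 138.127.255.255)
  138.96.0.0/11 (138.96.0.0 - 138.127.255.255)
  138.112.0.0/12 (138.112.0.0 - 138.127.255.255)
  138.115.0.0/16 (138.115.0.0 - 138.115.255.255)
Total matching entries: 5.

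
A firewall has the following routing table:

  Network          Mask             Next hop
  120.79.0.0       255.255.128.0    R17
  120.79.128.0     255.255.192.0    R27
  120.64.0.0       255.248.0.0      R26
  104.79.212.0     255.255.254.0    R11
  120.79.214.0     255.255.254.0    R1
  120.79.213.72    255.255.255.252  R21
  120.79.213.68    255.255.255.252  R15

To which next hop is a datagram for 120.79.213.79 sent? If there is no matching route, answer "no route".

No entry's prefix contains 120.79.213.79; there is no default route.

no route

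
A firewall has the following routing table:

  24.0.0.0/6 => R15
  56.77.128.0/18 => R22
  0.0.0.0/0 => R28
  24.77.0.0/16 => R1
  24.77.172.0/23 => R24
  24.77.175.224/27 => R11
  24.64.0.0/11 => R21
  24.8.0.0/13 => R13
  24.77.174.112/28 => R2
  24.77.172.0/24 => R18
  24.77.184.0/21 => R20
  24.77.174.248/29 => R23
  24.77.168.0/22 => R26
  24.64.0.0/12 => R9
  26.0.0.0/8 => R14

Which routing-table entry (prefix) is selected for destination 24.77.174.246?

Entries matching 24.77.174.246:
  0.0.0.0/0 (default, matches everything)
  24.0.0.0/6 (24.0.0.0 - 27.255.255.255)
  24.64.0.0/11 (24.64.0.0 - 24.95.255.255)
  24.64.0.0/12 (24.64.0.0 - 24.79.255.255)
  24.77.0.0/16 (24.77.0.0 - 24.77.255.255)
Most specific is 24.77.0.0/16.

24.77.0.0/16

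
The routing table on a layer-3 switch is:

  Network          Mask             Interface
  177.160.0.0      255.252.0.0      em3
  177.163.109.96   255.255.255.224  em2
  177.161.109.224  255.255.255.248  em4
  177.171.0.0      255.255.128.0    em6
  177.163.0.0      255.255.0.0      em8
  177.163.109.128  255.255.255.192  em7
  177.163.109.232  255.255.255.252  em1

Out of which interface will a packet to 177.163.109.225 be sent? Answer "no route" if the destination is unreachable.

Routes whose prefix contains 177.163.109.225:
  177.160.0.0/14 (177.160.0.0 - 177.163.255.255) -> em3
  177.163.0.0/16 (177.163.0.0 - 177.163.255.255) -> em8
More-specific entries that do NOT match:
  177.163.109.232/30 (177.163.109.232 - 177.163.109.235) does not contain 177.163.109.225
  177.161.109.224/29 (177.161.109.224 - 177.161.109.231) does not contain 177.163.109.225
  177.163.109.96/27 (177.163.109.96 - 177.163.109.127) does not contain 177.163.109.225
  177.163.109.128/26 (177.163.109.128 - 177.163.109.191) does not contain 177.163.109.225
  177.171.0.0/17 (177.171.0.0 - 177.171.127.255) does not contain 177.163.109.225
Longest matching prefix is /16 -> interface em8.

em8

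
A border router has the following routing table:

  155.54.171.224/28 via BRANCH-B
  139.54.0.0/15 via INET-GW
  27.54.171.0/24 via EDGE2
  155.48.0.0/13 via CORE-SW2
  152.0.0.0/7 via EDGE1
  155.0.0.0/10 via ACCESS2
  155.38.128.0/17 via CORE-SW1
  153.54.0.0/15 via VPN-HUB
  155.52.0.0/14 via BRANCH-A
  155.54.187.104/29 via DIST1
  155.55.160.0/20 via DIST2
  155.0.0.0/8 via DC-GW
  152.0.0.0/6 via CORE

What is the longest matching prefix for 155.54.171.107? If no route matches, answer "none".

155.52.0.0/14

Entries matching 155.54.171.107:
  152.0.0.0/6 (152.0.0.0 - 155.255.255.255)
  155.0.0.0/8 (155.0.0.0 - 155.255.255.255)
  155.0.0.0/10 (155.0.0.0 - 155.63.255.255)
  155.48.0.0/13 (155.48.0.0 - 155.55.255.255)
  155.52.0.0/14 (155.52.0.0 - 155.55.255.255)
Most specific is 155.52.0.0/14.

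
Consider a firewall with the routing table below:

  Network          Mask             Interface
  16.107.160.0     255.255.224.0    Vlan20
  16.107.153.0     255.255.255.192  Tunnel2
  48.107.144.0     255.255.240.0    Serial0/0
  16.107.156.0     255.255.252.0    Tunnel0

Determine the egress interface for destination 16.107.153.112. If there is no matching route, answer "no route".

no route

No entry's prefix contains 16.107.153.112; there is no default route.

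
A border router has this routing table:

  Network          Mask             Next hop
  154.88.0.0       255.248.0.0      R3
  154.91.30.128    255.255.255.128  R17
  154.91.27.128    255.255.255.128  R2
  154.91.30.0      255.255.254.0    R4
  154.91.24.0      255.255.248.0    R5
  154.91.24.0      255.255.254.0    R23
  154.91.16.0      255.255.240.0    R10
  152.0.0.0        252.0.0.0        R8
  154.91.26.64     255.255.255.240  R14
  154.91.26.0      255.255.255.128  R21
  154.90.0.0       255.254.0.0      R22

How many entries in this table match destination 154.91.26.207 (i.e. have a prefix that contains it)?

Prefixes containing 154.91.26.207:
  152.0.0.0/6 (152.0.0.0 - 155.255.255.255)
  154.88.0.0/13 (154.88.0.0 - 154.95.255.255)
  154.90.0.0/15 (154.90.0.0 - 154.91.255.255)
  154.91.16.0/20 (154.91.16.0 - 154.91.31.255)
  154.91.24.0/21 (154.91.24.0 - 154.91.31.255)
Total matching entries: 5.

5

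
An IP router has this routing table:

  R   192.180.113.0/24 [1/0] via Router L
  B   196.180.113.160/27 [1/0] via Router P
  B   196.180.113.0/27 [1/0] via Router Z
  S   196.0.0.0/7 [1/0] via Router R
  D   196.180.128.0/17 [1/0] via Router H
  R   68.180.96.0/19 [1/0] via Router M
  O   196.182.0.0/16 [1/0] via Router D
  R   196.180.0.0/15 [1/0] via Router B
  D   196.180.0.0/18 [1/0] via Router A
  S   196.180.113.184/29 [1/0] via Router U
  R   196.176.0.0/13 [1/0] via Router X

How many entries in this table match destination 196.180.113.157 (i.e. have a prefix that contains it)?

3

Prefixes containing 196.180.113.157:
  196.0.0.0/7 (196.0.0.0 - 197.255.255.255)
  196.176.0.0/13 (196.176.0.0 - 196.183.255.255)
  196.180.0.0/15 (196.180.0.0 - 196.181.255.255)
Total matching entries: 3.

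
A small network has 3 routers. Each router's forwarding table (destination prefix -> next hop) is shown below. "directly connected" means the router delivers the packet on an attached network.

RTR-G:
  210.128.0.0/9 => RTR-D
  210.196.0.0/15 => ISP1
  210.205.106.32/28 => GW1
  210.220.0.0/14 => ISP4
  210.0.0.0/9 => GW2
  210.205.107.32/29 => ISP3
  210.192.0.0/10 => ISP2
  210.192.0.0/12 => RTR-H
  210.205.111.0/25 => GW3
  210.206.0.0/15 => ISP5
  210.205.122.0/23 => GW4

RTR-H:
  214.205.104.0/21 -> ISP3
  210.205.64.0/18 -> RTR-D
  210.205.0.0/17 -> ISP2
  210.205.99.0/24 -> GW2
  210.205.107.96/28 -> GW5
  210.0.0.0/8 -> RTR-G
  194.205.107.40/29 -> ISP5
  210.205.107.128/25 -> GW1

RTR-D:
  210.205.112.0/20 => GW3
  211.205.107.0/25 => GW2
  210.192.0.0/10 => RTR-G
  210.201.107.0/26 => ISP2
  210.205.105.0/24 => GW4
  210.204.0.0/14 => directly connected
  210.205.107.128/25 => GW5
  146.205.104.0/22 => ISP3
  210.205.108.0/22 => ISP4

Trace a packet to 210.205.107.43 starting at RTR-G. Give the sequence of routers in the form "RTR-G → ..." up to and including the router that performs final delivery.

RTR-G → RTR-H → RTR-D

At RTR-G: longest match for 210.205.107.43 is 210.192.0.0/12 -> RTR-H
At RTR-H: longest match for 210.205.107.43 is 210.205.64.0/18 -> RTR-D
At RTR-D: longest match for 210.205.107.43 is 210.204.0.0/14 -> directly connected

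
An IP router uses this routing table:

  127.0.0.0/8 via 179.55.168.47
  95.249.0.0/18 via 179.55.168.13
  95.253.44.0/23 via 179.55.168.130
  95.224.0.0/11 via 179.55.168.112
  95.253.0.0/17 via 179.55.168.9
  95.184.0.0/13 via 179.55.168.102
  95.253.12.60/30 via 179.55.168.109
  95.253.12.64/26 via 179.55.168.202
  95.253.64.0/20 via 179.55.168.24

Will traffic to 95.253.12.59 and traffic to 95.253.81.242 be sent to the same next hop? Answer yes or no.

yes

95.253.12.59: longest match 95.253.0.0/17 -> 179.55.168.9
95.253.81.242: longest match 95.253.0.0/17 -> 179.55.168.9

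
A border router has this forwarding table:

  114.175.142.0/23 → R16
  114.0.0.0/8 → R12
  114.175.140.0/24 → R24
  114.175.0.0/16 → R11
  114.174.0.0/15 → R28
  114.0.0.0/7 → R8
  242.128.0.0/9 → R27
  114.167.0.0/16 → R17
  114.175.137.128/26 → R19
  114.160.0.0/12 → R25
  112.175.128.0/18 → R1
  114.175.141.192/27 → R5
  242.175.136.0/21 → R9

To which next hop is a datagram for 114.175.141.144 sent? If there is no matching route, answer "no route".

Routes whose prefix contains 114.175.141.144:
  114.0.0.0/7 (114.0.0.0 - 115.255.255.255) -> R8
  114.0.0.0/8 (114.0.0.0 - 114.255.255.255) -> R12
  114.160.0.0/12 (114.160.0.0 - 114.175.255.255) -> R25
  114.174.0.0/15 (114.174.0.0 - 114.175.255.255) -> R28
  114.175.0.0/16 (114.175.0.0 - 114.175.255.255) -> R11
More-specific entries that do NOT match:
  114.175.141.192/27 (114.175.141.192 - 114.175.141.223) does not contain 114.175.141.144
  114.175.137.128/26 (114.175.137.128 - 114.175.137.191) does not contain 114.175.141.144
  114.175.140.0/24 (114.175.140.0 - 114.175.140.255) does not contain 114.175.141.144
  114.175.142.0/23 (114.175.142.0 - 114.175.143.255) does not contain 114.175.141.144
  242.175.136.0/21 (242.175.136.0 - 242.175.143.255) does not contain 114.175.141.144
  112.175.128.0/18 (112.175.128.0 - 112.175.191.255) does not contain 114.175.141.144
Longest matching prefix is /16 -> next hop R11.

R11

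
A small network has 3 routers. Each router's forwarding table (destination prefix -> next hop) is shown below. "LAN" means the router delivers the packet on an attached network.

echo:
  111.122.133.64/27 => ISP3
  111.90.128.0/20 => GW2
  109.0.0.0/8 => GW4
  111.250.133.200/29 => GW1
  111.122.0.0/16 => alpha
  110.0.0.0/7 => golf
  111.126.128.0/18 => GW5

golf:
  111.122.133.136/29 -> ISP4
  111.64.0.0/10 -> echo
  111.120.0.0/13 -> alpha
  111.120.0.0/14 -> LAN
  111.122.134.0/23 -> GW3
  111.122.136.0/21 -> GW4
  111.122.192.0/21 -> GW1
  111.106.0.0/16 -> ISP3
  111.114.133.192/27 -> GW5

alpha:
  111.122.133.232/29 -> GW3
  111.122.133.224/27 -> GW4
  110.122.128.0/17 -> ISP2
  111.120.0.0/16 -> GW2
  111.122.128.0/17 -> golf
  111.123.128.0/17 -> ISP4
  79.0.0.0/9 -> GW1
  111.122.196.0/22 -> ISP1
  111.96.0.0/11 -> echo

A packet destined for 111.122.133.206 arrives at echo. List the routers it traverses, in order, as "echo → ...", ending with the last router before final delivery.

echo → alpha → golf

At echo: longest match for 111.122.133.206 is 111.122.0.0/16 -> alpha
At alpha: longest match for 111.122.133.206 is 111.122.128.0/17 -> golf
At golf: longest match for 111.122.133.206 is 111.120.0.0/14 -> LAN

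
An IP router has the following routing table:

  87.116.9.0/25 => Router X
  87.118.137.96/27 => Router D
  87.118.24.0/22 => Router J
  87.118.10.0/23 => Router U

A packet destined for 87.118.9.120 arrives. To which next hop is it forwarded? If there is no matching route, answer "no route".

no route

No entry's prefix contains 87.118.9.120; there is no default route.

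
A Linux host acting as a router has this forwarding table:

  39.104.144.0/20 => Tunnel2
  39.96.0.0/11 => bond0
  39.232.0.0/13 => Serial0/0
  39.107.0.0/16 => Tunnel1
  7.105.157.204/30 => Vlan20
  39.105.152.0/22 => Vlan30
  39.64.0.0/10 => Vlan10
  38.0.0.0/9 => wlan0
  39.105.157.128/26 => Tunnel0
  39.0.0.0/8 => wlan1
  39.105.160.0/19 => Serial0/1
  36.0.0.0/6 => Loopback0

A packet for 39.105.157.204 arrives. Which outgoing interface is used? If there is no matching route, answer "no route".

Routes whose prefix contains 39.105.157.204:
  36.0.0.0/6 (36.0.0.0 - 39.255.255.255) -> Loopback0
  39.0.0.0/8 (39.0.0.0 - 39.255.255.255) -> wlan1
  39.64.0.0/10 (39.64.0.0 - 39.127.255.255) -> Vlan10
  39.96.0.0/11 (39.96.0.0 - 39.127.255.255) -> bond0
More-specific entries that do NOT match:
  7.105.157.204/30 (7.105.157.204 - 7.105.157.207) does not contain 39.105.157.204
  39.105.157.128/26 (39.105.157.128 - 39.105.157.191) does not contain 39.105.157.204
  39.105.152.0/22 (39.105.152.0 - 39.105.155.255) does not contain 39.105.157.204
  39.104.144.0/20 (39.104.144.0 - 39.104.159.255) does not contain 39.105.157.204
  39.105.160.0/19 (39.105.160.0 - 39.105.191.255) does not contain 39.105.157.204
  39.107.0.0/16 (39.107.0.0 - 39.107.255.255) does not contain 39.105.157.204
  39.232.0.0/13 (39.232.0.0 - 39.239.255.255) does not contain 39.105.157.204
Longest matching prefix is /11 -> interface bond0.

bond0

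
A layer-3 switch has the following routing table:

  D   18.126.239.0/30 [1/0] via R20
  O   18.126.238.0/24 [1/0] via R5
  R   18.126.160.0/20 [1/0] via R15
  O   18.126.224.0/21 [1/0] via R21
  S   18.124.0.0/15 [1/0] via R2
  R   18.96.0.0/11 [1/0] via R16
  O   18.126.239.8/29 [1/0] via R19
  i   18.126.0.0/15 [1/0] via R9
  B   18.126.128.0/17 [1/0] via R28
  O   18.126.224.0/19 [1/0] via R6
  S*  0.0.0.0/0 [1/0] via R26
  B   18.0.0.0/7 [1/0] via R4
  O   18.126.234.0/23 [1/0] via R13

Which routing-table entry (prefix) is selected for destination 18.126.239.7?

18.126.224.0/19

Entries matching 18.126.239.7:
  0.0.0.0/0 (default, matches everything)
  18.0.0.0/7 (18.0.0.0 - 19.255.255.255)
  18.96.0.0/11 (18.96.0.0 - 18.127.255.255)
  18.126.0.0/15 (18.126.0.0 - 18.127.255.255)
  18.126.128.0/17 (18.126.128.0 - 18.126.255.255)
  18.126.224.0/19 (18.126.224.0 - 18.126.255.255)
Most specific is 18.126.224.0/19.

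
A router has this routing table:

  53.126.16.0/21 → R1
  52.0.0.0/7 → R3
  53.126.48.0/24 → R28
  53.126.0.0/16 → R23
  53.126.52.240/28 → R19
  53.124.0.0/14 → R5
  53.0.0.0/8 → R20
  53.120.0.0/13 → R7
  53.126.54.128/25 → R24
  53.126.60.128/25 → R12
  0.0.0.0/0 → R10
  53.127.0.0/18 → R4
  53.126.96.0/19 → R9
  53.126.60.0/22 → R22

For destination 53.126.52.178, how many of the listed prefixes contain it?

Prefixes containing 53.126.52.178:
  0.0.0.0/0 (default, matches everything)
  52.0.0.0/7 (52.0.0.0 - 53.255.255.255)
  53.0.0.0/8 (53.0.0.0 - 53.255.255.255)
  53.120.0.0/13 (53.120.0.0 - 53.127.255.255)
  53.124.0.0/14 (53.124.0.0 - 53.127.255.255)
  53.126.0.0/16 (53.126.0.0 - 53.126.255.255)
Total matching entries: 6.

6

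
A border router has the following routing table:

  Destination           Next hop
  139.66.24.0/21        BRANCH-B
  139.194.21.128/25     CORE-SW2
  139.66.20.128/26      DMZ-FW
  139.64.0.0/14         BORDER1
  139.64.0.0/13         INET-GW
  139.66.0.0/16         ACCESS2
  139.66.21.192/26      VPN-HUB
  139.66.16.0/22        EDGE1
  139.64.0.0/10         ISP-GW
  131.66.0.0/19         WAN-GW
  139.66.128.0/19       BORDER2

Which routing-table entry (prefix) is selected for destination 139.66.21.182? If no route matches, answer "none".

139.66.0.0/16

Entries matching 139.66.21.182:
  139.64.0.0/10 (139.64.0.0 - 139.127.255.255)
  139.64.0.0/13 (139.64.0.0 - 139.71.255.255)
  139.64.0.0/14 (139.64.0.0 - 139.67.255.255)
  139.66.0.0/16 (139.66.0.0 - 139.66.255.255)
Most specific is 139.66.0.0/16.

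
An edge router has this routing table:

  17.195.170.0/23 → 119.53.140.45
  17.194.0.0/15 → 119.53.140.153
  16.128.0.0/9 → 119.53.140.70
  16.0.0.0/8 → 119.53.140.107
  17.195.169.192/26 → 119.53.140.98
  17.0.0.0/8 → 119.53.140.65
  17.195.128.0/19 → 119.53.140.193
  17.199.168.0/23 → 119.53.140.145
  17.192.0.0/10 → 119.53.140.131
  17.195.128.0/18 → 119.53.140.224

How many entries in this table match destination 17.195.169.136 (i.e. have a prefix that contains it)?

4

Prefixes containing 17.195.169.136:
  17.0.0.0/8 (17.0.0.0 - 17.255.255.255)
  17.192.0.0/10 (17.192.0.0 - 17.255.255.255)
  17.194.0.0/15 (17.194.0.0 - 17.195.255.255)
  17.195.128.0/18 (17.195.128.0 - 17.195.191.255)
Total matching entries: 4.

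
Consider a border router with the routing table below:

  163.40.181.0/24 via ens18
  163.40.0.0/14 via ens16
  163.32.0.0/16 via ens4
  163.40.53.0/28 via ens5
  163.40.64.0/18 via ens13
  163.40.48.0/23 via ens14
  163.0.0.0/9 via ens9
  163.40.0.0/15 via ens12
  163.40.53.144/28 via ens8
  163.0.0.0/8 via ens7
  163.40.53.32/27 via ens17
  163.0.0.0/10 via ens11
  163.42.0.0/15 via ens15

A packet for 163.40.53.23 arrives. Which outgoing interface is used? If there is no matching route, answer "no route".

Routes whose prefix contains 163.40.53.23:
  163.0.0.0/8 (163.0.0.0 - 163.255.255.255) -> ens7
  163.0.0.0/9 (163.0.0.0 - 163.127.255.255) -> ens9
  163.0.0.0/10 (163.0.0.0 - 163.63.255.255) -> ens11
  163.40.0.0/14 (163.40.0.0 - 163.43.255.255) -> ens16
  163.40.0.0/15 (163.40.0.0 - 163.41.255.255) -> ens12
More-specific entries that do NOT match:
  163.40.53.0/28 (163.40.53.0 - 163.40.53.15) does not contain 163.40.53.23
  163.40.53.144/28 (163.40.53.144 - 163.40.53.159) does not contain 163.40.53.23
  163.40.53.32/27 (163.40.53.32 - 163.40.53.63) does not contain 163.40.53.23
  163.40.181.0/24 (163.40.181.0 - 163.40.181.255) does not contain 163.40.53.23
  163.40.48.0/23 (163.40.48.0 - 163.40.49.255) does not contain 163.40.53.23
  163.40.64.0/18 (163.40.64.0 - 163.40.127.255) does not contain 163.40.53.23
  163.32.0.0/16 (163.32.0.0 - 163.32.255.255) does not contain 163.40.53.23
Longest matching prefix is /15 -> interface ens12.

ens12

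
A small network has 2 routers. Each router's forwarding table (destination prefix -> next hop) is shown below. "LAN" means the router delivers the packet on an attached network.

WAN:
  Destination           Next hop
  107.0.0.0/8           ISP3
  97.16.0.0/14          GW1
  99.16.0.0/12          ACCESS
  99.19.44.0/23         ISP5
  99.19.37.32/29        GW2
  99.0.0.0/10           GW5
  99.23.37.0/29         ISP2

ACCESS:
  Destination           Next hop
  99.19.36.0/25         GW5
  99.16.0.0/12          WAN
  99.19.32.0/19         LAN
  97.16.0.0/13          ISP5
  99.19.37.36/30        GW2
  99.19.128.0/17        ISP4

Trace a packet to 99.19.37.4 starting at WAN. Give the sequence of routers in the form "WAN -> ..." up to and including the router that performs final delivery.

At WAN: longest match for 99.19.37.4 is 99.16.0.0/12 -> ACCESS
At ACCESS: longest match for 99.19.37.4 is 99.19.32.0/19 -> LAN

WAN -> ACCESS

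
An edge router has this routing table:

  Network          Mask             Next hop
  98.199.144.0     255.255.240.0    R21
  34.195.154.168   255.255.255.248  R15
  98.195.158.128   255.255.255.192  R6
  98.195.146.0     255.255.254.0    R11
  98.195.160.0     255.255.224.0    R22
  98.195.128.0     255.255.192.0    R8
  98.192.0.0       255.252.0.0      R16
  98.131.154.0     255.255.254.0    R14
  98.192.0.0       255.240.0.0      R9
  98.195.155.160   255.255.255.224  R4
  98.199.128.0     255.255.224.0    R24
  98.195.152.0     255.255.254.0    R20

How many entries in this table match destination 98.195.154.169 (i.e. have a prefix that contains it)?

3

Prefixes containing 98.195.154.169:
  98.192.0.0/12 (98.192.0.0 - 98.207.255.255)
  98.192.0.0/14 (98.192.0.0 - 98.195.255.255)
  98.195.128.0/18 (98.195.128.0 - 98.195.191.255)
Total matching entries: 3.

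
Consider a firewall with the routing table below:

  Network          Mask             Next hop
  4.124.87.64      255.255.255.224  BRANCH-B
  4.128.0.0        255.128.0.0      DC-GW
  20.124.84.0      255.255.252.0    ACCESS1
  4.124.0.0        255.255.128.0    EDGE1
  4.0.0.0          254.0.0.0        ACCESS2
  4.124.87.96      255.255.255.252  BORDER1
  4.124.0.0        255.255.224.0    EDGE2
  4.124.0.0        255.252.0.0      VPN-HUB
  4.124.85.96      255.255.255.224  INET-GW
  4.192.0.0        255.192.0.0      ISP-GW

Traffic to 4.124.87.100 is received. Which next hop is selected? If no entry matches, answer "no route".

EDGE1

Routes whose prefix contains 4.124.87.100:
  4.0.0.0/7 (4.0.0.0 - 5.255.255.255) -> ACCESS2
  4.124.0.0/14 (4.124.0.0 - 4.127.255.255) -> VPN-HUB
  4.124.0.0/17 (4.124.0.0 - 4.124.127.255) -> EDGE1
More-specific entries that do NOT match:
  4.124.87.96/30 (4.124.87.96 - 4.124.87.99) does not contain 4.124.87.100
  4.124.87.64/27 (4.124.87.64 - 4.124.87.95) does not contain 4.124.87.100
  4.124.85.96/27 (4.124.85.96 - 4.124.85.127) does not contain 4.124.87.100
  20.124.84.0/22 (20.124.84.0 - 20.124.87.255) does not contain 4.124.87.100
  4.124.0.0/19 (4.124.0.0 - 4.124.31.255) does not contain 4.124.87.100
Longest matching prefix is /17 -> next hop EDGE1.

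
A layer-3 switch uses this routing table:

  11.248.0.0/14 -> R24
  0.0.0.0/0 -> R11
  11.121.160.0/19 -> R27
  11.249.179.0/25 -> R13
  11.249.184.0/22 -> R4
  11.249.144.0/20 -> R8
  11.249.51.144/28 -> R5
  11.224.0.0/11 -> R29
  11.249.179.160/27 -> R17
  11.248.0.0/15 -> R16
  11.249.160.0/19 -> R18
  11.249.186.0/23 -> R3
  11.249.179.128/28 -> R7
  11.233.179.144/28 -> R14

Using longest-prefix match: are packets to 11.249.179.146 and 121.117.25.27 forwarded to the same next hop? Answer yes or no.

no

11.249.179.146: longest match 11.249.160.0/19 -> R18
121.117.25.27: longest match 0.0.0.0/0 -> R11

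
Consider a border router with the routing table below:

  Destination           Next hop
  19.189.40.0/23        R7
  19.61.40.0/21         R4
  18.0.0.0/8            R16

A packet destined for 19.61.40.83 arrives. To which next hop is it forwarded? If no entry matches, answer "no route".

R4

Routes whose prefix contains 19.61.40.83:
  19.61.40.0/21 (19.61.40.0 - 19.61.47.255) -> R4
More-specific entries that do NOT match:
  19.189.40.0/23 (19.189.40.0 - 19.189.41.255) does not contain 19.61.40.83
Longest matching prefix is /21 -> next hop R4.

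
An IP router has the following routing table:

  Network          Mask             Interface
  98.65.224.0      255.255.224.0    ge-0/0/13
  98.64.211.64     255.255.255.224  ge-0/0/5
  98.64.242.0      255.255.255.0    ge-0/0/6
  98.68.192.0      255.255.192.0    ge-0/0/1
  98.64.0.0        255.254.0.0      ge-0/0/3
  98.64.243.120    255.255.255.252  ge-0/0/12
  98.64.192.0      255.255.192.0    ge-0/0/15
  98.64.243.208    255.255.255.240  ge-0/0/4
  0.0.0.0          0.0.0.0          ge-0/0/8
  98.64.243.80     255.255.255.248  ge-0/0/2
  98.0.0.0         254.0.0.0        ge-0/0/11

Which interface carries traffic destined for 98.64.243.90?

ge-0/0/15

Routes whose prefix contains 98.64.243.90:
  0.0.0.0/0 (default, matches everything) -> ge-0/0/8
  98.0.0.0/7 (98.0.0.0 - 99.255.255.255) -> ge-0/0/11
  98.64.0.0/15 (98.64.0.0 - 98.65.255.255) -> ge-0/0/3
  98.64.192.0/18 (98.64.192.0 - 98.64.255.255) -> ge-0/0/15
More-specific entries that do NOT match:
  98.64.243.120/30 (98.64.243.120 - 98.64.243.123) does not contain 98.64.243.90
  98.64.243.80/29 (98.64.243.80 - 98.64.243.87) does not contain 98.64.243.90
  98.64.243.208/28 (98.64.243.208 - 98.64.243.223) does not contain 98.64.243.90
  98.64.211.64/27 (98.64.211.64 - 98.64.211.95) does not contain 98.64.243.90
  98.64.242.0/24 (98.64.242.0 - 98.64.242.255) does not contain 98.64.243.90
  98.65.224.0/19 (98.65.224.0 - 98.65.255.255) does not contain 98.64.243.90
Longest matching prefix is /18 -> interface ge-0/0/15.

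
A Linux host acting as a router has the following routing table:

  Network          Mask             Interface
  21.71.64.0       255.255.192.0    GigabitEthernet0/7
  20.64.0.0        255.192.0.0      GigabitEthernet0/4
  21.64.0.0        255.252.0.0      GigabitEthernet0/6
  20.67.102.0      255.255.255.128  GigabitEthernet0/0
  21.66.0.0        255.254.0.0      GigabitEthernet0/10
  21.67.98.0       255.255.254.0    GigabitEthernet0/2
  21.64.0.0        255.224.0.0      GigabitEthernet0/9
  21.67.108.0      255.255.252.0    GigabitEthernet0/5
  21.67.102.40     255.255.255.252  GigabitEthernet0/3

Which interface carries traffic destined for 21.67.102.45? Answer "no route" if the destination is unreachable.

Routes whose prefix contains 21.67.102.45:
  21.64.0.0/11 (21.64.0.0 - 21.95.255.255) -> GigabitEthernet0/9
  21.64.0.0/14 (21.64.0.0 - 21.67.255.255) -> GigabitEthernet0/6
  21.66.0.0/15 (21.66.0.0 - 21.67.255.255) -> GigabitEthernet0/10
More-specific entries that do NOT match:
  21.67.102.40/30 (21.67.102.40 - 21.67.102.43) does not contain 21.67.102.45
  20.67.102.0/25 (20.67.102.0 - 20.67.102.127) does not contain 21.67.102.45
  21.67.98.0/23 (21.67.98.0 - 21.67.99.255) does not contain 21.67.102.45
  21.67.108.0/22 (21.67.108.0 - 21.67.111.255) does not contain 21.67.102.45
  21.71.64.0/18 (21.71.64.0 - 21.71.127.255) does not contain 21.67.102.45
Longest matching prefix is /15 -> interface GigabitEthernet0/10.

GigabitEthernet0/10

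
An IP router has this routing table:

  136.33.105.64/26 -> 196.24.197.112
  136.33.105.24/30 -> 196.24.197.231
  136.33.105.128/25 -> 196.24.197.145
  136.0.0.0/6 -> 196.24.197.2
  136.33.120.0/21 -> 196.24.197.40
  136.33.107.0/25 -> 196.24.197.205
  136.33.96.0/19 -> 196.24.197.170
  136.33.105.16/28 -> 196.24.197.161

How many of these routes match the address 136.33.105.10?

2

Prefixes containing 136.33.105.10:
  136.0.0.0/6 (136.0.0.0 - 139.255.255.255)
  136.33.96.0/19 (136.33.96.0 - 136.33.127.255)
Total matching entries: 2.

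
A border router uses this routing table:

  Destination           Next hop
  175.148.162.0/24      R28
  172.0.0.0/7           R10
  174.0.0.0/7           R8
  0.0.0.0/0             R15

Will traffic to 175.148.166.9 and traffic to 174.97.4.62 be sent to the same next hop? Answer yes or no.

175.148.166.9: longest match 174.0.0.0/7 -> R8
174.97.4.62: longest match 174.0.0.0/7 -> R8

yes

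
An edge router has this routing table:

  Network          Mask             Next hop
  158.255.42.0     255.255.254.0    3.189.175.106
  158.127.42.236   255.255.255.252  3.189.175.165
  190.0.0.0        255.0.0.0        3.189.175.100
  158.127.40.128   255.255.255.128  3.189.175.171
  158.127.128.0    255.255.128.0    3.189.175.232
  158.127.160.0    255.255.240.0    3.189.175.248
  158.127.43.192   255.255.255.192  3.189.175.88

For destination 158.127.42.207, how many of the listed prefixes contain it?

No listed prefix contains 158.127.42.207.
Total matching entries: 0.

0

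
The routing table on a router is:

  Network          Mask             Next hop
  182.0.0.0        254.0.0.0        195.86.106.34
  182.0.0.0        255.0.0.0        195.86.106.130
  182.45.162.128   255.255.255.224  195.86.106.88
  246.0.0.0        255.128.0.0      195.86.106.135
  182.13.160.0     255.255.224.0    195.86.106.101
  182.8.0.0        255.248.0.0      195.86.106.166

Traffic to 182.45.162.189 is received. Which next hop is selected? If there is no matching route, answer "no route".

195.86.106.130

Routes whose prefix contains 182.45.162.189:
  182.0.0.0/7 (182.0.0.0 - 183.255.255.255) -> 195.86.106.34
  182.0.0.0/8 (182.0.0.0 - 182.255.255.255) -> 195.86.106.130
More-specific entries that do NOT match:
  182.45.162.128/27 (182.45.162.128 - 182.45.162.159) does not contain 182.45.162.189
  182.13.160.0/19 (182.13.160.0 - 182.13.191.255) does not contain 182.45.162.189
  182.8.0.0/13 (182.8.0.0 - 182.15.255.255) does not contain 182.45.162.189
  246.0.0.0/9 (246.0.0.0 - 246.127.255.255) does not contain 182.45.162.189
Longest matching prefix is /8 -> next hop 195.86.106.130.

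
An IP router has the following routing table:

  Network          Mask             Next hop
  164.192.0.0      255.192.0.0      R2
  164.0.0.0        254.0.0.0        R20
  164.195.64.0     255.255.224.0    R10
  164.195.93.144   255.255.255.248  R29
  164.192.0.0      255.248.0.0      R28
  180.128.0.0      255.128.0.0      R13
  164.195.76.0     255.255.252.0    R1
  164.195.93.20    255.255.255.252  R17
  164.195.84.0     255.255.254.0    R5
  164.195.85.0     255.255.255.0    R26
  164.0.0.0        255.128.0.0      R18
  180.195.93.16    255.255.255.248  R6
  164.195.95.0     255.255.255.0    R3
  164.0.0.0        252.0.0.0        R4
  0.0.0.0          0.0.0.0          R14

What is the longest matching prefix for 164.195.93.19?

164.195.64.0/19

Entries matching 164.195.93.19:
  0.0.0.0/0 (default, matches everything)
  164.0.0.0/6 (164.0.0.0 - 167.255.255.255)
  164.0.0.0/7 (164.0.0.0 - 165.255.255.255)
  164.192.0.0/10 (164.192.0.0 - 164.255.255.255)
  164.192.0.0/13 (164.192.0.0 - 164.199.255.255)
  164.195.64.0/19 (164.195.64.0 - 164.195.95.255)
Most specific is 164.195.64.0/19.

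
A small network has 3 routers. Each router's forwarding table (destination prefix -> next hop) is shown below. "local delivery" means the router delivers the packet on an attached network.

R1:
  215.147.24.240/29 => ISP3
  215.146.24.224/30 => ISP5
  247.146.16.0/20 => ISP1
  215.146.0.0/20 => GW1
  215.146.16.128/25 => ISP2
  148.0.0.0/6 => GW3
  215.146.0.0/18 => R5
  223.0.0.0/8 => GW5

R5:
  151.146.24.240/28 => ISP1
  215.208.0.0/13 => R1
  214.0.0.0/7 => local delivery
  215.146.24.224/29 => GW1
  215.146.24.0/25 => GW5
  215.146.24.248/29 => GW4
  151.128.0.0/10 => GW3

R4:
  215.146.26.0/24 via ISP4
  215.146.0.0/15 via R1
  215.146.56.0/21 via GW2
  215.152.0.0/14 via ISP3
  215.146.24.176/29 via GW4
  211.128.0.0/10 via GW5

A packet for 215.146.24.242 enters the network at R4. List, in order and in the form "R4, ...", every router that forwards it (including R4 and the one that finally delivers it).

At R4: longest match for 215.146.24.242 is 215.146.0.0/15 -> R1
At R1: longest match for 215.146.24.242 is 215.146.0.0/18 -> R5
At R5: longest match for 215.146.24.242 is 214.0.0.0/7 -> local delivery

R4, R1, R5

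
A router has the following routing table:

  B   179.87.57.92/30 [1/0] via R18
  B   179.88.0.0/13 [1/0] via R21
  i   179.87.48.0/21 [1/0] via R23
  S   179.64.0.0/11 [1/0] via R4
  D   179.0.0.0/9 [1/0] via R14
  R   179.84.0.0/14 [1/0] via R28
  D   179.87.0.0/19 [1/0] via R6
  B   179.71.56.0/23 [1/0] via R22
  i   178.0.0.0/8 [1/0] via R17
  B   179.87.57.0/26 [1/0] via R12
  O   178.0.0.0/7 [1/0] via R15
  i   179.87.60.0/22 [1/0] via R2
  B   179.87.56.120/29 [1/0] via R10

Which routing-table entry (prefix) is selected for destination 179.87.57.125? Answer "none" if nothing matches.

Entries matching 179.87.57.125:
  178.0.0.0/7 (178.0.0.0 - 179.255.255.255)
  179.0.0.0/9 (179.0.0.0 - 179.127.255.255)
  179.64.0.0/11 (179.64.0.0 - 179.95.255.255)
  179.84.0.0/14 (179.84.0.0 - 179.87.255.255)
Most specific is 179.84.0.0/14.

179.84.0.0/14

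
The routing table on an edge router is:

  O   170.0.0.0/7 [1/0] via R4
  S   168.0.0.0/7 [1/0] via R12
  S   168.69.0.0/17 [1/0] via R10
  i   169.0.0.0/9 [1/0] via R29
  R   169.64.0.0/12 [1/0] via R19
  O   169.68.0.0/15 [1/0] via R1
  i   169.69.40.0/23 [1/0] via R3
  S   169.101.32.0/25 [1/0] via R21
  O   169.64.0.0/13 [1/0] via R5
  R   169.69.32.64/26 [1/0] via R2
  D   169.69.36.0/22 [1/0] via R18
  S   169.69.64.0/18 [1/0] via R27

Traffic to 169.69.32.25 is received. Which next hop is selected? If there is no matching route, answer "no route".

Routes whose prefix contains 169.69.32.25:
  168.0.0.0/7 (168.0.0.0 - 169.255.255.255) -> R12
  169.0.0.0/9 (169.0.0.0 - 169.127.255.255) -> R29
  169.64.0.0/12 (169.64.0.0 - 169.79.255.255) -> R19
  169.64.0.0/13 (169.64.0.0 - 169.71.255.255) -> R5
  169.68.0.0/15 (169.68.0.0 - 169.69.255.255) -> R1
More-specific entries that do NOT match:
  169.69.32.64/26 (169.69.32.64 - 169.69.32.127) does not contain 169.69.32.25
  169.101.32.0/25 (169.101.32.0 - 169.101.32.127) does not contain 169.69.32.25
  169.69.40.0/23 (169.69.40.0 - 169.69.41.255) does not contain 169.69.32.25
  169.69.36.0/22 (169.69.36.0 - 169.69.39.255) does not contain 169.69.32.25
  169.69.64.0/18 (169.69.64.0 - 169.69.127.255) does not contain 169.69.32.25
  168.69.0.0/17 (168.69.0.0 - 168.69.127.255) does not contain 169.69.32.25
Longest matching prefix is /15 -> next hop R1.

R1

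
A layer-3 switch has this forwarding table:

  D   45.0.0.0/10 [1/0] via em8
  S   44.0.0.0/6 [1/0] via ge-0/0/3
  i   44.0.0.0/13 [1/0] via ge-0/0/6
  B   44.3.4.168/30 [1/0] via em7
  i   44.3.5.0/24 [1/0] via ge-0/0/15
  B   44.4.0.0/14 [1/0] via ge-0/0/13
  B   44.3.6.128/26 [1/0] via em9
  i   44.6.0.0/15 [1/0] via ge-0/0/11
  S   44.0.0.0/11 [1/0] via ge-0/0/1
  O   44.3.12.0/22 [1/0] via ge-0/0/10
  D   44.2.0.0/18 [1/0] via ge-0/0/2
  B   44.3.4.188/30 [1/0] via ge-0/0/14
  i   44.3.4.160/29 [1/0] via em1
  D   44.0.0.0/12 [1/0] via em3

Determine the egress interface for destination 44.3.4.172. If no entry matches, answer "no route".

Routes whose prefix contains 44.3.4.172:
  44.0.0.0/6 (44.0.0.0 - 47.255.255.255) -> ge-0/0/3
  44.0.0.0/11 (44.0.0.0 - 44.31.255.255) -> ge-0/0/1
  44.0.0.0/12 (44.0.0.0 - 44.15.255.255) -> em3
  44.0.0.0/13 (44.0.0.0 - 44.7.255.255) -> ge-0/0/6
More-specific entries that do NOT match:
  44.3.4.168/30 (44.3.4.168 - 44.3.4.171) does not contain 44.3.4.172
  44.3.4.188/30 (44.3.4.188 - 44.3.4.191) does not contain 44.3.4.172
  44.3.4.160/29 (44.3.4.160 - 44.3.4.167) does not contain 44.3.4.172
  44.3.6.128/26 (44.3.6.128 - 44.3.6.191) does not contain 44.3.4.172
  44.3.5.0/24 (44.3.5.0 - 44.3.5.255) does not contain 44.3.4.172
  44.3.12.0/22 (44.3.12.0 - 44.3.15.255) does not contain 44.3.4.172
  44.2.0.0/18 (44.2.0.0 - 44.2.63.255) does not contain 44.3.4.172
  44.6.0.0/15 (44.6.0.0 - 44.7.255.255) does not contain 44.3.4.172
  44.4.0.0/14 (44.4.0.0 - 44.7.255.255) does not contain 44.3.4.172
Longest matching prefix is /13 -> interface ge-0/0/6.

ge-0/0/6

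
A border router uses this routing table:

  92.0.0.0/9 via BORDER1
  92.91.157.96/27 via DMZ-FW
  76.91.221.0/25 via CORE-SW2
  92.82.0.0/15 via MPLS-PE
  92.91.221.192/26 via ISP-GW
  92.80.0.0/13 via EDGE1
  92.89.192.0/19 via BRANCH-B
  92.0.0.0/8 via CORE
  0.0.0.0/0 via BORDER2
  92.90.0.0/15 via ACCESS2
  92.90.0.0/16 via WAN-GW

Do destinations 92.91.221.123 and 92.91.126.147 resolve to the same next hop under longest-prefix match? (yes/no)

yes

92.91.221.123: longest match 92.90.0.0/15 -> ACCESS2
92.91.126.147: longest match 92.90.0.0/15 -> ACCESS2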